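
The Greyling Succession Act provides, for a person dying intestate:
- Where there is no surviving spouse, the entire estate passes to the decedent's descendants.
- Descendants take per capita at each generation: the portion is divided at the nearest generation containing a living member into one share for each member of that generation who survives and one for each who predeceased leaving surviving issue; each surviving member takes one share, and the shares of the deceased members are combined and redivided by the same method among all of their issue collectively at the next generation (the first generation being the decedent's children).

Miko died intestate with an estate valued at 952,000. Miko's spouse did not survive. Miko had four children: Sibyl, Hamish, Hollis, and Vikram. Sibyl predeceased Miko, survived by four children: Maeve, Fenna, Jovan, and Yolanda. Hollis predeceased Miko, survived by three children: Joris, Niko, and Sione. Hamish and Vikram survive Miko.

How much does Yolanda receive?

The entire 952,000 passes to the descendants.
That amount (952,000) is divided at the children's generation into 4 shares of 238,000. Hamish and Vikram each take 238,000. The 2 shares of the deceased (Sibyl and Hollis) are combined into a pool of 476,000.
That pool (476,000) is divided at the grandchildren's generation equally among Maeve, Fenna, Jovan, Yolanda, Joris, Niko, and Sione: 68,000 each.

Yolanda receives 68,000.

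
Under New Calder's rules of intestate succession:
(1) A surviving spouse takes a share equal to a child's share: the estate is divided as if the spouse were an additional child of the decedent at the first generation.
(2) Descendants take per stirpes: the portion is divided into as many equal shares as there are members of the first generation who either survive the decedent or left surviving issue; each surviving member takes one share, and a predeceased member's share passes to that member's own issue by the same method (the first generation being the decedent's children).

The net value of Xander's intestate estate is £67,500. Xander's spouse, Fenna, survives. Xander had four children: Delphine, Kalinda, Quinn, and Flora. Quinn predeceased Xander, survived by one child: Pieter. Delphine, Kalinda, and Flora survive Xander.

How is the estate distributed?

Fenna: £13,500; Delphine: £13,500; Kalinda: £13,500; Pieter: £13,500; Flora: £13,500

The spouse counts as an additional share at the children's level, so there are 5 primary shares of £13,500. Fenna takes one such share (£13,500).
The children's combined portion (£54,000) is divided into 4 shares of £13,500: Delphine, Kalinda, and Flora each take £13,500; Quinn's £13,500 share passes to Quinn's issue.
Quinn's share (£13,500) passes entirely to Pieter.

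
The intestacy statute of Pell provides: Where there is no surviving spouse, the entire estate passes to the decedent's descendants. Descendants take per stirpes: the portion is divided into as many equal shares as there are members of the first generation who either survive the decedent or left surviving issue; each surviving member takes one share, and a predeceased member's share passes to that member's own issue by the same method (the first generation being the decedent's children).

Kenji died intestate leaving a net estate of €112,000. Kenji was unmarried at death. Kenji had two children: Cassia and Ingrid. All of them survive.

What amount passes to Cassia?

The entire €112,000 passes to the descendants.
That amount (€112,000) is divided into 2 shares of €56,000: Cassia and Ingrid each take €56,000.

Cassia receives €56,000.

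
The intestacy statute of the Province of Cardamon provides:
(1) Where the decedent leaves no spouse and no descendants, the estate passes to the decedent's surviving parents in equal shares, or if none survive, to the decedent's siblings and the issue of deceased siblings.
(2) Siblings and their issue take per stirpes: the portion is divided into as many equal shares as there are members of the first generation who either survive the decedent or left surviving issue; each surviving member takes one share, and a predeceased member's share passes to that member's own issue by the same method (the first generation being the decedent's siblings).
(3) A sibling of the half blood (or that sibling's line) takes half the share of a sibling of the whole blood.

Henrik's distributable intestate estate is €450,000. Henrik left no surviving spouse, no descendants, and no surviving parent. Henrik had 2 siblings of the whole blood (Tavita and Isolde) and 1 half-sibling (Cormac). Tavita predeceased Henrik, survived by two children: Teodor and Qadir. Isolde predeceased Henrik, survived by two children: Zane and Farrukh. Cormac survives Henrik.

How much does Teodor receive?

The entire €450,000 passes to the siblings and their issue.
Counting each half-blood sibling's line as half a unit, there are 5/2 units in €450,000, so one unit is €180,000. Whole-blood lines (Tavita and Isolde) take €180,000 each; half-blood lines (Cormac) take €90,000 each.
Tavita's share (€180,000) is divided into 2 shares of €90,000: Teodor and Qadir each take €90,000.
Isolde's share (€180,000) is divided into 2 shares of €90,000: Zane and Farrukh each take €90,000.

Teodor receives €90,000.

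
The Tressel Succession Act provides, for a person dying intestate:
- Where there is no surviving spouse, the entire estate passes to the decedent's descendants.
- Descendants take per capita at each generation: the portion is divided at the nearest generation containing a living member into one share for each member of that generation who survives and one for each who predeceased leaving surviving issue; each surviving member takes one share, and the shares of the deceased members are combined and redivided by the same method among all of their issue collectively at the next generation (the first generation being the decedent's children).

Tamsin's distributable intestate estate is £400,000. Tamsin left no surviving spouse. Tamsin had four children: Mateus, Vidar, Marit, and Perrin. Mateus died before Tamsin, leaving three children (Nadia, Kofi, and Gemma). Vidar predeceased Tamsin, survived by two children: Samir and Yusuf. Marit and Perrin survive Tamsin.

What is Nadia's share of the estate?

Nadia receives £40,000.

The entire £400,000 passes to the descendants.
That amount (£400,000) is divided at the children's generation into 4 shares of £100,000. Marit and Perrin each take £100,000. The 2 shares of the deceased (Mateus and Vidar) are combined into a pool of £200,000.
That pool (£200,000) is divided at the grandchildren's generation equally among Nadia, Kofi, Gemma, Samir, and Yusuf: £40,000 each.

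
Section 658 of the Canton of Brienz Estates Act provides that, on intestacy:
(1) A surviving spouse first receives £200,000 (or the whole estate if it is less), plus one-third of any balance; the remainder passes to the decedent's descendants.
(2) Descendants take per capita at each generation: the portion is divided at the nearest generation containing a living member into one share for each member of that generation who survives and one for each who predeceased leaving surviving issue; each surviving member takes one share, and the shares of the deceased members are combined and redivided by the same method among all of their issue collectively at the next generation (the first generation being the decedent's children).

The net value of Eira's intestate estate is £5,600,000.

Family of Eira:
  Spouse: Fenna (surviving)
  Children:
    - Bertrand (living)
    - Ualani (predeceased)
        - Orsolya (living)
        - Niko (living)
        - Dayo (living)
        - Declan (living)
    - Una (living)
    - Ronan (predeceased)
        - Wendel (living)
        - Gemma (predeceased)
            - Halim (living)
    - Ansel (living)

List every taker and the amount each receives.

Fenna: £2,000,000; Bertrand: £720,000; Orsolya: £240,000; Niko: £240,000; Dayo: £240,000; Declan: £240,000; Una: £720,000; Wendel: £240,000; Halim: £240,000; Ansel: £720,000

Fenna first takes £200,000, leaving a balance of £5,400,000. Fenna then takes one-third of the balance (£1,800,000), for a total of £2,000,000. The remaining £3,600,000 passes to the descendants.
The descendants' portion (£3,600,000) is divided at the children's generation into 5 shares of £720,000. Bertrand, Una, and Ansel each take £720,000. The 2 shares of the deceased (Ualani and Ronan) are combined into a pool of £1,440,000.
That pool (£1,440,000) is divided at the grandchildren's generation into 6 shares of £240,000. Orsolya, Niko, Dayo, Declan, and Wendel each take £240,000. The remaining share for the deceased Gemma (£240,000) is carried to the next generation.
That pool (£240,000) passes entirely to Halim, the sole taker at the great-grandchildren's generation.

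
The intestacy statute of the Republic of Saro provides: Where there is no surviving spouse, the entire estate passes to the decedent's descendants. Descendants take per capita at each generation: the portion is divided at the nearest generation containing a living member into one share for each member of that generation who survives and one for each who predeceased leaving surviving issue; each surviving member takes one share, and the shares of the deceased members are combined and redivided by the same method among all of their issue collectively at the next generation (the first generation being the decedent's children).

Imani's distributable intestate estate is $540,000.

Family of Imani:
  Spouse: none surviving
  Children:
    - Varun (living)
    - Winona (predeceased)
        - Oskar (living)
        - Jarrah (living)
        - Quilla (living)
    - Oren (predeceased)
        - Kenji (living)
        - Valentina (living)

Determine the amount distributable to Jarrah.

The entire $540,000 passes to the descendants.
That amount ($540,000) is divided at the children's generation into 3 shares of $180,000. Varun takes $180,000. The 2 shares of the deceased (Winona and Oren) are combined into a pool of $360,000.
That pool ($360,000) is divided at the grandchildren's generation equally among Oskar, Jarrah, Quilla, Kenji, and Valentina: $72,000 each.

Jarrah receives $72,000.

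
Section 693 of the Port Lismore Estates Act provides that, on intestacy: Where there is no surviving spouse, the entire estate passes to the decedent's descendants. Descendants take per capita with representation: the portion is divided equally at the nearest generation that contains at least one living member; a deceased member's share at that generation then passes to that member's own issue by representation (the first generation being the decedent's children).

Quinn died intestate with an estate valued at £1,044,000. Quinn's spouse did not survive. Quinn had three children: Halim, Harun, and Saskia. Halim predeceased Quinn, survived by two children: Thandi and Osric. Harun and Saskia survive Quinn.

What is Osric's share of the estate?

Osric receives £174,000.

The entire £1,044,000 passes to the descendants.
That amount (£1,044,000) is divided into 3 shares of £348,000: Harun and Saskia each take £348,000; Halim's £348,000 share passes to Halim's issue.
Halim's share (£348,000) is divided into 2 shares of £174,000: Thandi and Osric each take £174,000.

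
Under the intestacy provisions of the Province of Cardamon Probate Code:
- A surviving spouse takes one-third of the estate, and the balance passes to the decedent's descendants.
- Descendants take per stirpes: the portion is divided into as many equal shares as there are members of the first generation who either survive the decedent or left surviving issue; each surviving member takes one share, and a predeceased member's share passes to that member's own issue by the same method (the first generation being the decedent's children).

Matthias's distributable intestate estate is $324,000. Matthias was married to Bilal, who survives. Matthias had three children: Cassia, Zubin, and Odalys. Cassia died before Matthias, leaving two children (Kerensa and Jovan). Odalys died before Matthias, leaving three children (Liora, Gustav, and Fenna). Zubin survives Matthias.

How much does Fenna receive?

Bilal takes one-third of $324,000 = $108,000. The remaining $216,000 passes to the descendants.
The descendants' portion ($216,000) is divided into 3 shares of $72,000: Zubin takes $72,000; Cassia's $72,000 share passes to Cassia's issue; Odalys's $72,000 share passes to Odalys's issue.
Cassia's share ($72,000) is divided into 2 shares of $36,000: Kerensa and Jovan each take $36,000.
Odalys's share ($72,000) is divided into 3 shares of $24,000: Liora, Gustav, and Fenna each take $24,000.

Fenna receives $24,000.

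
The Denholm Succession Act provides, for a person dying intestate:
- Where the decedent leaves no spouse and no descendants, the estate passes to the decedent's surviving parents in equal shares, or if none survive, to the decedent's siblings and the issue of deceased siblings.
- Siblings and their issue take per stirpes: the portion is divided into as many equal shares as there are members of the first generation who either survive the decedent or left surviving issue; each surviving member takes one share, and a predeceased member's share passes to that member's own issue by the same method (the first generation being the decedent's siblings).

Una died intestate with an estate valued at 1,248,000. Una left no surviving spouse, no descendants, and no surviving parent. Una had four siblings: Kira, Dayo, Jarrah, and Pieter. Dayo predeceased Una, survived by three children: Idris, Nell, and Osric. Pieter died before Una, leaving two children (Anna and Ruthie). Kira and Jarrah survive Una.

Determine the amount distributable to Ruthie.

The entire 1,248,000 passes to the siblings and their issue.
That amount (1,248,000) is divided into 4 shares of 312,000: Kira and Jarrah each take 312,000; Dayo's 312,000 share passes to Dayo's issue; Pieter's 312,000 share passes to Pieter's issue.
Dayo's share (312,000) is divided into 3 shares of 104,000: Idris, Nell, and Osric each take 104,000.
Pieter's share (312,000) is divided into 2 shares of 156,000: Anna and Ruthie each take 156,000.

Ruthie receives 156,000.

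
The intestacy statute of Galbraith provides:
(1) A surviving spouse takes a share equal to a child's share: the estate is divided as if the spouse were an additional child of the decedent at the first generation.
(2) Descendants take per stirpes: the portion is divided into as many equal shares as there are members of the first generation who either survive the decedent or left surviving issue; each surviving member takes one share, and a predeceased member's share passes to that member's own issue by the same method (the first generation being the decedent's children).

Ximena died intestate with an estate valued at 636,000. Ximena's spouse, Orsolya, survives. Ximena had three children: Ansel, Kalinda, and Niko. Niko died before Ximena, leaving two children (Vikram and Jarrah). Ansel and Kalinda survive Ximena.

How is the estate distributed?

The spouse counts as an additional share at the children's level, so there are 4 primary shares of 159,000. Orsolya takes one such share (159,000).
The children's combined portion (477,000) is divided into 3 shares of 159,000: Ansel and Kalinda each take 159,000; Niko's 159,000 share passes to Niko's issue.
Niko's share (159,000) is divided into 2 shares of 79,500: Vikram and Jarrah each take 79,500.

Orsolya: 159,000; Ansel: 159,000; Kalinda: 159,000; Vikram: 79,500; Jarrah: 79,500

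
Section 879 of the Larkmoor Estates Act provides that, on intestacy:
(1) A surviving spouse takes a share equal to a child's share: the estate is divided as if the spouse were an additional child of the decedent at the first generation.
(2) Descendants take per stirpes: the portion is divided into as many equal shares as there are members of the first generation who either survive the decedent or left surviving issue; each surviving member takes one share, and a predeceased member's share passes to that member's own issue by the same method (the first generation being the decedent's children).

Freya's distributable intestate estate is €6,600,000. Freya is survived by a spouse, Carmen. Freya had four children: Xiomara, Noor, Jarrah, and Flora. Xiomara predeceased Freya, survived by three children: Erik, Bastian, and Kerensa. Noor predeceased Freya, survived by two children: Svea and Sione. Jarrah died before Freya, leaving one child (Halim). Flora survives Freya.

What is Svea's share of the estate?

The spouse counts as an additional share at the children's level, so there are 5 primary shares of €1,320,000. Carmen takes one such share (€1,320,000).
The children's combined portion (€5,280,000) is divided into 4 shares of €1,320,000: Flora takes €1,320,000; Xiomara's €1,320,000 share passes to Xiomara's issue; Noor's €1,320,000 share passes to Noor's issue; Jarrah's €1,320,000 share passes to Jarrah's issue.
Xiomara's share (€1,320,000) is divided into 3 shares of €440,000: Erik, Bastian, and Kerensa each take €440,000.
Noor's share (€1,320,000) is divided into 2 shares of €660,000: Svea and Sione each take €660,000.
Jarrah's share (€1,320,000) passes entirely to Halim.

Svea receives €660,000.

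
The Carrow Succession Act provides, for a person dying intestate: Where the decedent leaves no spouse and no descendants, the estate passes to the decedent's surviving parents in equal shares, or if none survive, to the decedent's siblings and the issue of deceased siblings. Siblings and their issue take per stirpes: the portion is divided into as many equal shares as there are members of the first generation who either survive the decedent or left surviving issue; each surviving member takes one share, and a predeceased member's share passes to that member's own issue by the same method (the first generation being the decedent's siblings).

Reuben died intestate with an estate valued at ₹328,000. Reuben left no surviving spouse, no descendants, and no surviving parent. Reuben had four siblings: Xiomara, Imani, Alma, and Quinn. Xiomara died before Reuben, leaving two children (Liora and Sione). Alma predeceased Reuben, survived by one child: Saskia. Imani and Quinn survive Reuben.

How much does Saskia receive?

Saskia receives ₹82,000.

The entire ₹328,000 passes to the siblings and their issue.
That amount (₹328,000) is divided into 4 shares of ₹82,000: Imani and Quinn each take ₹82,000; Xiomara's ₹82,000 share passes to Xiomara's issue; Alma's ₹82,000 share passes to Alma's issue.
Xiomara's share (₹82,000) is divided into 2 shares of ₹41,000: Liora and Sione each take ₹41,000.
Alma's share (₹82,000) passes entirely to Saskia.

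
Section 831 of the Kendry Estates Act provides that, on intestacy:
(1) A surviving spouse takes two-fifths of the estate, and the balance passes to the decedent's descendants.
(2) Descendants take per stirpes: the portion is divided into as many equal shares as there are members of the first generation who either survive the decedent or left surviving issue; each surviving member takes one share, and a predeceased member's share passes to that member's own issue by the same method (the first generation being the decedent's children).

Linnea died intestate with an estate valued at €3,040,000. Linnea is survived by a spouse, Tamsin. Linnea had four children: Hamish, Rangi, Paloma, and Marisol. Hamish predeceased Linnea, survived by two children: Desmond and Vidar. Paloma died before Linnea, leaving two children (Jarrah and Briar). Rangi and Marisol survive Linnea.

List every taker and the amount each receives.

Tamsin: €1,216,000; Desmond: €228,000; Vidar: €228,000; Rangi: €456,000; Jarrah: €228,000; Briar: €228,000; Marisol: €456,000

Tamsin takes two-fifths of €3,040,000 = €1,216,000. The remaining €1,824,000 passes to the descendants.
The descendants' portion (€1,824,000) is divided into 4 shares of €456,000: Rangi and Marisol each take €456,000; Hamish's €456,000 share passes to Hamish's issue; Paloma's €456,000 share passes to Paloma's issue.
Hamish's share (€456,000) is divided into 2 shares of €228,000: Desmond and Vidar each take €228,000.
Paloma's share (€456,000) is divided into 2 shares of €228,000: Jarrah and Briar each take €228,000.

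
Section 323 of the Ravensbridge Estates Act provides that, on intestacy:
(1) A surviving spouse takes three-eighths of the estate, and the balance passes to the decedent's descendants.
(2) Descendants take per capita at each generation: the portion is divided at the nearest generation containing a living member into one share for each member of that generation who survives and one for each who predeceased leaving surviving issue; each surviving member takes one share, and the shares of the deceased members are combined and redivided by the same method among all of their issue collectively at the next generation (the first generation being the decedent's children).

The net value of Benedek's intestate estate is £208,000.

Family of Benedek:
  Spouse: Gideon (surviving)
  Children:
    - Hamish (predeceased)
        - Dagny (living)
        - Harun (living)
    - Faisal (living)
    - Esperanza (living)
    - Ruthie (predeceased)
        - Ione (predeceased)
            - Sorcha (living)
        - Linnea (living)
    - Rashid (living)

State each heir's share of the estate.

Gideon takes three-eighths of £208,000 = £78,000. The remaining £130,000 passes to the descendants.
The descendants' portion (£130,000) is divided at the children's generation into 5 shares of £26,000. Faisal, Esperanza, and Rashid each take £26,000. The 2 shares of the deceased (Hamish and Ruthie) are combined into a pool of £52,000.
That pool (£52,000) is divided at the grandchildren's generation into 4 shares of £13,000. Dagny, Harun, and Linnea each take £13,000. The remaining share for the deceased Ione (£13,000) is carried to the next generation.
That pool (£13,000) passes entirely to Sorcha, the sole taker at the great-grandchildren's generation.

Gideon: £78,000; Dagny: £13,000; Harun: £13,000; Faisal: £26,000; Esperanza: £26,000; Sorcha: £13,000; Linnea: £13,000; Rashid: £26,000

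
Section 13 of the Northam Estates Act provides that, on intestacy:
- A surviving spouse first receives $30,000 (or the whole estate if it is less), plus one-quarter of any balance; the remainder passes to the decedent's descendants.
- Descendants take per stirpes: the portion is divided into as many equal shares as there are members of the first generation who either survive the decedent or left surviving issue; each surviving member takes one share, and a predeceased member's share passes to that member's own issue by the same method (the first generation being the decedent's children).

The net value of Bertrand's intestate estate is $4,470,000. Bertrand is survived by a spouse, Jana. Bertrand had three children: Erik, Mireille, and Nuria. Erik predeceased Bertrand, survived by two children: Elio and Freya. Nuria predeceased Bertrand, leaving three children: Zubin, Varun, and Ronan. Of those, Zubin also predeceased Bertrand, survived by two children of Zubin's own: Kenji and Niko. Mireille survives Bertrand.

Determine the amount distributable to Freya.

Freya receives $555,000.

Jana first takes $30,000, leaving a balance of $4,440,000. Jana then takes one-quarter of the balance ($1,110,000), for a total of $1,140,000. The remaining $3,330,000 passes to the descendants.
The descendants' portion ($3,330,000) is divided into 3 shares of $1,110,000: Mireille takes $1,110,000; Erik's $1,110,000 share passes to Erik's issue; Nuria's $1,110,000 share passes to Nuria's issue.
Erik's share ($1,110,000) is divided into 2 shares of $555,000: Elio and Freya each take $555,000.
Nuria's share ($1,110,000) is divided into 3 shares of $370,000: Varun and Ronan each take $370,000; Zubin's $370,000 share passes to Zubin's issue.
Zubin's share ($370,000) is divided into 2 shares of $185,000: Kenji and Niko each take $185,000.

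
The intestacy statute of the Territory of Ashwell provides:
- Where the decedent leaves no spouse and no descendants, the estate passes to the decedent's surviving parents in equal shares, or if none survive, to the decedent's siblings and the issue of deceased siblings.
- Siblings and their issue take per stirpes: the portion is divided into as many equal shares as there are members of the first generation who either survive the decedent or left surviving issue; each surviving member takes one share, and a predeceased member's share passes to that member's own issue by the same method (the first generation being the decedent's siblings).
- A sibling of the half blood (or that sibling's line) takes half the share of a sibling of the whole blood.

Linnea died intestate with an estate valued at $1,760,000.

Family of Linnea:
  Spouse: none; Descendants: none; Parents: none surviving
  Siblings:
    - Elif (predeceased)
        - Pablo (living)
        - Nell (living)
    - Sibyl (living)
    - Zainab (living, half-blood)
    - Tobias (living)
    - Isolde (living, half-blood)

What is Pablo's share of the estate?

The entire $1,760,000 passes to the siblings and their issue.
Counting each half-blood sibling's line as half a unit, there are 4 units in $1,760,000, so one unit is $440,000. Whole-blood lines (Elif, Sibyl, and Tobias) take $440,000 each; half-blood lines (Zainab and Isolde) take $220,000 each.
Elif's share ($440,000) is divided into 2 shares of $220,000: Pablo and Nell each take $220,000.

Pablo receives $220,000.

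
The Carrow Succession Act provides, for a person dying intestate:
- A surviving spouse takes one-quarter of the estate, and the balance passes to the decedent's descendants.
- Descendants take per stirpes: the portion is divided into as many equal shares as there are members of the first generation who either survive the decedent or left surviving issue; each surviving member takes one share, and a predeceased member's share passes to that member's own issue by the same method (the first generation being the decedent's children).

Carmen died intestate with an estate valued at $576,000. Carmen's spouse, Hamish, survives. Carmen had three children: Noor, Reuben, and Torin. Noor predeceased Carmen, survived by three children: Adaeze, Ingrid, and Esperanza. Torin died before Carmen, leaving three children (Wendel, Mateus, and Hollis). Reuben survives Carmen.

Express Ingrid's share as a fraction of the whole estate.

Hamish takes one-quarter of $576,000 = $144,000. The remaining $432,000 passes to the descendants.
The descendants' portion ($432,000) is divided into 3 shares of $144,000: Reuben takes $144,000; Noor's $144,000 share passes to Noor's issue; Torin's $144,000 share passes to Torin's issue.
Noor's share ($144,000) is divided into 3 shares of $48,000: Adaeze, Ingrid, and Esperanza each take $48,000.
Torin's share ($144,000) is divided into 3 shares of $48,000: Wendel, Mateus, and Hollis each take $48,000.

Ingrid receives 1/12 of the estate.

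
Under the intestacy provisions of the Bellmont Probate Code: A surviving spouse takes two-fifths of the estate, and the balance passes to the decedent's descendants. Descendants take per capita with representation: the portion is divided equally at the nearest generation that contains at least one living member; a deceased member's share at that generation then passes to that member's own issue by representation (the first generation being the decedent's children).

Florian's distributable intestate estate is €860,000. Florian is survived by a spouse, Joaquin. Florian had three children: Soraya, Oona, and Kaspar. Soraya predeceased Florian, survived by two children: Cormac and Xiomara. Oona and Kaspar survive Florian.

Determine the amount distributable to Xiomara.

Joaquin takes two-fifths of €860,000 = €344,000. The remaining €516,000 passes to the descendants.
The descendants' portion (€516,000) is divided into 3 shares of €172,000: Oona and Kaspar each take €172,000; Soraya's €172,000 share passes to Soraya's issue.
Soraya's share (€172,000) is divided into 2 shares of €86,000: Cormac and Xiomara each take €86,000.

Xiomara receives €86,000.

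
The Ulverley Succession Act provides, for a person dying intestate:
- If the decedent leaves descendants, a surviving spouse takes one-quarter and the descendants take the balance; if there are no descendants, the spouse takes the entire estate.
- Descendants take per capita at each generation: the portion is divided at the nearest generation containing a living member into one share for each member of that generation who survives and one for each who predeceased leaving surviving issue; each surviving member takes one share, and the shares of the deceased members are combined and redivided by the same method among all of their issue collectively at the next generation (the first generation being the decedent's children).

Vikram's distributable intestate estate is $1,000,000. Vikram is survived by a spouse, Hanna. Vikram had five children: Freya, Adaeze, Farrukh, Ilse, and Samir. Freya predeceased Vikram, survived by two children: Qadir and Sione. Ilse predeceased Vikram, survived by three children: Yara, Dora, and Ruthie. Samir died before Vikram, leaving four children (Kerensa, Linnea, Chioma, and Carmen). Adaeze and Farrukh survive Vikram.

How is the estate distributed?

Hanna takes one-quarter of $1,000,000 = $250,000. The remaining $750,000 passes to the descendants.
The descendants' portion ($750,000) is divided at the children's generation into 5 shares of $150,000. Adaeze and Farrukh each take $150,000. The 3 shares of the deceased (Freya, Ilse, and Samir) are combined into a pool of $450,000.
That pool ($450,000) is divided at the grandchildren's generation equally among Qadir, Sione, Yara, Dora, Ruthie, Kerensa, Linnea, Chioma, and Carmen: $50,000 each.

Hanna: $250,000; Qadir: $50,000; Sione: $50,000; Adaeze: $150,000; Farrukh: $150,000; Yara: $50,000; Dora: $50,000; Ruthie: $50,000; Kerensa: $50,000; Linnea: $50,000; Chioma: $50,000; Carmen: $50,000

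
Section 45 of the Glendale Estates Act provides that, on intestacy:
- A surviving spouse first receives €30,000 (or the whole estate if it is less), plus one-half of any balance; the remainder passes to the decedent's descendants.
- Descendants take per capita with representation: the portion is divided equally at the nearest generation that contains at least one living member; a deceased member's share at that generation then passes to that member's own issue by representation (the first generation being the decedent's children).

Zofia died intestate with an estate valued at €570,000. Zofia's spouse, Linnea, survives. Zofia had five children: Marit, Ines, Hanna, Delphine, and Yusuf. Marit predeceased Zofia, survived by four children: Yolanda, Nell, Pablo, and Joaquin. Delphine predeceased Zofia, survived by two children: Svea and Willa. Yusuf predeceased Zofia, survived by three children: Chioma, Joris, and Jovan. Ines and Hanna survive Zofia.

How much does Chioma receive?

Linnea first takes €30,000, leaving a balance of €540,000. Linnea then takes one-half of the balance (€270,000), for a total of €300,000. The remaining €270,000 passes to the descendants.
The descendants' portion (€270,000) is divided into 5 shares of €54,000: Ines and Hanna each take €54,000; Marit's €54,000 share passes to Marit's issue; Delphine's €54,000 share passes to Delphine's issue; Yusuf's €54,000 share passes to Yusuf's issue.
Marit's share (€54,000) is divided into 4 shares of €13,500: Yolanda, Nell, Pablo, and Joaquin each take €13,500.
Delphine's share (€54,000) is divided into 2 shares of €27,000: Svea and Willa each take €27,000.
Yusuf's share (€54,000) is divided into 3 shares of €18,000: Chioma, Joris, and Jovan each take €18,000.

Chioma receives €18,000.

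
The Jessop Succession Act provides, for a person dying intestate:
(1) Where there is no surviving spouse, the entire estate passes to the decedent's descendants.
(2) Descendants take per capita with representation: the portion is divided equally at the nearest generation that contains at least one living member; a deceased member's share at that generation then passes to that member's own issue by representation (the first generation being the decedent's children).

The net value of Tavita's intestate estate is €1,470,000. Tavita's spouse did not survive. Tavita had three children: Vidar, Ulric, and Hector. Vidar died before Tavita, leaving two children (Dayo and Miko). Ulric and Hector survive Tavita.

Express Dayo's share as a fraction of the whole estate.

The entire €1,470,000 passes to the descendants.
That amount (€1,470,000) is divided into 3 shares of €490,000: Ulric and Hector each take €490,000; Vidar's €490,000 share passes to Vidar's issue.
Vidar's share (€490,000) is divided into 2 shares of €245,000: Dayo and Miko each take €245,000.

Dayo receives 1/6 of the estate.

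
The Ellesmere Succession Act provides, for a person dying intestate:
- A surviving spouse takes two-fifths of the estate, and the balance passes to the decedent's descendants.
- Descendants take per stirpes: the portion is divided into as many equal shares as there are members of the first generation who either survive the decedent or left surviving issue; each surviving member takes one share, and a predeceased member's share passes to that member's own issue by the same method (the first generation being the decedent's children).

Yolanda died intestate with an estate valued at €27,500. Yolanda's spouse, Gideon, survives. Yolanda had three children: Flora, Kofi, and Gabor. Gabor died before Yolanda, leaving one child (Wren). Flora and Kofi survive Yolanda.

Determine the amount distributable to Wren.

Gideon takes two-fifths of €27,500 = €11,000. The remaining €16,500 passes to the descendants.
The descendants' portion (€16,500) is divided into 3 shares of €5,500: Flora and Kofi each take €5,500; Gabor's €5,500 share passes to Gabor's issue.
Gabor's share (€5,500) passes entirely to Wren.

Wren receives €5,500.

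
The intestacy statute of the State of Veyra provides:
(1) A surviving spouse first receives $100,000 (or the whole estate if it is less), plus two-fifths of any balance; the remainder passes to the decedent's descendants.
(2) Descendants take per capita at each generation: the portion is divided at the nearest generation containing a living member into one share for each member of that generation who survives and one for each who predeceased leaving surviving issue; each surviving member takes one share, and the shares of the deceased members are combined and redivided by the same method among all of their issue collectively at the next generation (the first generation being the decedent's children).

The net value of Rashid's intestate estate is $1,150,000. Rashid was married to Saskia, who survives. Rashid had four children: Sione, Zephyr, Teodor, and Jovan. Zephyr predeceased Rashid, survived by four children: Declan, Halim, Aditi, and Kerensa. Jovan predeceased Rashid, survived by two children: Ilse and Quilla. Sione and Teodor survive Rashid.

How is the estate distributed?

Saskia first takes $100,000, leaving a balance of $1,050,000. Saskia then takes two-fifths of the balance ($420,000), for a total of $520,000. The remaining $630,000 passes to the descendants.
The descendants' portion ($630,000) is divided at the children's generation into 4 shares of $157,500. Sione and Teodor each take $157,500. The 2 shares of the deceased (Zephyr and Jovan) are combined into a pool of $315,000.
That pool ($315,000) is divided at the grandchildren's generation equally among Declan, Halim, Aditi, Kerensa, Ilse, and Quilla: $52,500 each.

Saskia: $520,000; Sione: $157,500; Declan: $52,500; Halim: $52,500; Aditi: $52,500; Kerensa: $52,500; Teodor: $157,500; Ilse: $52,500; Quilla: $52,500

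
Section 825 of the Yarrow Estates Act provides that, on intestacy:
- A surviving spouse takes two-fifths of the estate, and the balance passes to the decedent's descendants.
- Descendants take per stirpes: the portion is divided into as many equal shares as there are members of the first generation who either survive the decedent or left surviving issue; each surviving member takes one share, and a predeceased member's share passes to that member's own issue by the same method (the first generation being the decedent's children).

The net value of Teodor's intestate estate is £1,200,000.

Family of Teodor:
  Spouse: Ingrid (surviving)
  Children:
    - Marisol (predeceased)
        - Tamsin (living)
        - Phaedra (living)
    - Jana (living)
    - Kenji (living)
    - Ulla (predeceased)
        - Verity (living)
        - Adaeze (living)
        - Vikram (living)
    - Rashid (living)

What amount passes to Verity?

Ingrid takes two-fifths of £1,200,000 = £480,000. The remaining £720,000 passes to the descendants.
The descendants' portion (£720,000) is divided into 5 shares of £144,000: Jana, Kenji, and Rashid each take £144,000; Marisol's £144,000 share passes to Marisol's issue; Ulla's £144,000 share passes to Ulla's issue.
Marisol's share (£144,000) is divided into 2 shares of £72,000: Tamsin and Phaedra each take £72,000.
Ulla's share (£144,000) is divided into 3 shares of £48,000: Verity, Adaeze, and Vikram each take £48,000.

Verity receives £48,000.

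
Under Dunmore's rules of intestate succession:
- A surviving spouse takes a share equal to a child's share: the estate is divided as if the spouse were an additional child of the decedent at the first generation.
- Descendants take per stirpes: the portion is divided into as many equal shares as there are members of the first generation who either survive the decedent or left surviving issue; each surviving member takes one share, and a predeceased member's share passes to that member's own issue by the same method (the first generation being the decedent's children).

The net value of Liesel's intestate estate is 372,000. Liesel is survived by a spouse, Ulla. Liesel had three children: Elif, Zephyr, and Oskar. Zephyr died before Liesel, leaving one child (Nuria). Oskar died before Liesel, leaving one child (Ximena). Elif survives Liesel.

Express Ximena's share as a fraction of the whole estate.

Ximena receives 1/4 of the estate.

The spouse counts as an additional share at the children's level, so there are 4 primary shares of 93,000. Ulla takes one such share (93,000).
The children's combined portion (279,000) is divided into 3 shares of 93,000: Elif takes 93,000; Zephyr's 93,000 share passes to Zephyr's issue; Oskar's 93,000 share passes to Oskar's issue.
Zephyr's share (93,000) passes entirely to Nuria.
Oskar's share (93,000) passes entirely to Ximena.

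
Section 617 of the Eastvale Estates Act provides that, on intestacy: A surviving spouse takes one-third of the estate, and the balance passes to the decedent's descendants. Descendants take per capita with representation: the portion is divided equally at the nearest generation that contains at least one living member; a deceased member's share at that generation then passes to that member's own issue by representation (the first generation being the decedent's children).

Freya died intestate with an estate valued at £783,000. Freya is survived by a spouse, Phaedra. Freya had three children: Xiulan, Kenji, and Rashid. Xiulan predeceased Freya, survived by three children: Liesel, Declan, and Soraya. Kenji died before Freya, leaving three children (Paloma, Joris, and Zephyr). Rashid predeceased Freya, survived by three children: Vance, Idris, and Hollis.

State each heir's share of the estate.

Phaedra takes one-third of £783,000 = £261,000. The remaining £522,000 passes to the descendants.
No child survives, so the initial division is made at the grandchildren's generation.
The descendants' portion (£522,000) is divided into 9 shares of £58,000: Liesel, Declan, Soraya, Paloma, Joris, Zephyr, Vance, Idris, and Hollis each take £58,000.

Phaedra: £261,000; Liesel: £58,000; Declan: £58,000; Soraya: £58,000; Paloma: £58,000; Joris: £58,000; Zephyr: £58,000; Vance: £58,000; Idris: £58,000; Hollis: £58,000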